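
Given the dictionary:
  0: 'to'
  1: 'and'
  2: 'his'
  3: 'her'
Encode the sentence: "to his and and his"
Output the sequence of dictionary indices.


Look up each word in the dictionary:
  'to' -> 0
  'his' -> 2
  'and' -> 1
  'and' -> 1
  'his' -> 2

Encoded: [0, 2, 1, 1, 2]


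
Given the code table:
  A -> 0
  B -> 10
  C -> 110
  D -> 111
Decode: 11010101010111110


Decoding:
110 -> C
10 -> B
10 -> B
10 -> B
10 -> B
111 -> D
110 -> C


Result: CBBBBDC


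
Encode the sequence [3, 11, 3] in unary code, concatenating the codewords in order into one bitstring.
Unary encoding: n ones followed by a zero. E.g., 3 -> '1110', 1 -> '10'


Encode each number as n ones followed by a terminating 0:
  3 -> 1110 (4 bits)
  11 -> 111111111110 (12 bits)
  3 -> 1110 (4 bits)
Total length = 4 + 12 + 4 = 20 bits.

Unary([3, 11, 3]) = 11101111111111101110 (20 bits)


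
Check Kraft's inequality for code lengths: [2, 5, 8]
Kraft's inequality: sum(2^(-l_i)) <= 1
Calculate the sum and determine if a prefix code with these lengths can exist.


Sum = 2^(-2) + 2^(-5) + 2^(-8)
    = 0.25 + 0.03125 + 0.00390625
    = 73/256 = 0.28515625
Since 0.28515625 <= 1, Kraft's inequality IS satisfied.
A prefix code with these lengths CAN exist.

Kraft sum = 0.28515625. Satisfied.


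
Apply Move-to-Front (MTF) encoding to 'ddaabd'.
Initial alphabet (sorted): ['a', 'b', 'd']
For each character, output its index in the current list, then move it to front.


MTF encoding:
'd': index 2 in ['a', 'b', 'd'] -> ['d', 'a', 'b']
'd': index 0 in ['d', 'a', 'b'] -> ['d', 'a', 'b']
'a': index 1 in ['d', 'a', 'b'] -> ['a', 'd', 'b']
'a': index 0 in ['a', 'd', 'b'] -> ['a', 'd', 'b']
'b': index 2 in ['a', 'd', 'b'] -> ['b', 'a', 'd']
'd': index 2 in ['b', 'a', 'd'] -> ['d', 'b', 'a']


Output: [2, 0, 1, 0, 2, 2]


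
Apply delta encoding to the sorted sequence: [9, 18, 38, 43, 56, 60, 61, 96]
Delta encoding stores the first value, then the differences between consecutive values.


First value: 9
Deltas:
  18 - 9 = 9
  38 - 18 = 20
  43 - 38 = 5
  56 - 43 = 13
  60 - 56 = 4
  61 - 60 = 1
  96 - 61 = 35


Delta encoded: [9, 9, 20, 5, 13, 4, 1, 35]


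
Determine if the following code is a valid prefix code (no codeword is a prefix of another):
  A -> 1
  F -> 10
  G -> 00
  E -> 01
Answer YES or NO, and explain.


Checking each pair (does one codeword prefix another?):
  A='1' vs F='10': prefix -- VIOLATION

NO -- this is NOT a valid prefix code. A (1) is a prefix of F (10).


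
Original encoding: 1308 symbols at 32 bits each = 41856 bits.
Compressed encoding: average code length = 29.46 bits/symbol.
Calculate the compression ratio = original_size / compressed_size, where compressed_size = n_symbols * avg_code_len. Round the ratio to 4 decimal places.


original_size = n_symbols * orig_bits = 1308 * 32 = 41856 bits
compressed_size = n_symbols * avg_code_len = 1308 * 29.46 = 38533.68 bits
ratio = original_size / compressed_size = 41856 / 38533.68 = 1.0862

Compression ratio = 1.0862


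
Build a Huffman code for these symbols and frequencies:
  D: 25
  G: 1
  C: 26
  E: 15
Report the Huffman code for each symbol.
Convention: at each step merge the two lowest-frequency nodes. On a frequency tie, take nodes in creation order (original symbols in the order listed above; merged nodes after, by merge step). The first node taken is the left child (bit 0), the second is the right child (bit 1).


Huffman tree construction:
Step 1: Merge G(1) + E(15) = 16
Step 2: Merge (G+E)(16) + D(25) = 41
Step 3: Merge C(26) + ((G+E)+D)(41) = 67
Read each symbol's code off the tree from the root (left child = 0, right child = 1).

Codes:
  D: 11 (length 2)
  G: 100 (length 3)
  C: 0 (length 1)
  E: 101 (length 3)
Average code length: 124/67 = 1.8507 bits/symbol


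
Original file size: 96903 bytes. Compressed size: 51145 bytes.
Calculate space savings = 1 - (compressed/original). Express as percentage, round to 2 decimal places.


ratio = compressed/original = 51145/96903 = 0.527796
savings = 1 - ratio = 1 - 0.527796 = 0.472204
as a percentage: 0.472204 * 100 = 47.22%

Space savings = 1 - 51145/96903 = 47.22%


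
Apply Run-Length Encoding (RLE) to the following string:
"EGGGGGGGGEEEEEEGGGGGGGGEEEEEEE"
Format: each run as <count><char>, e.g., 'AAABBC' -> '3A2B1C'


Scanning runs left to right:
  i=0: run of 'E' x 1 -> '1E'
  i=1: run of 'G' x 8 -> '8G'
  i=9: run of 'E' x 6 -> '6E'
  i=15: run of 'G' x 8 -> '8G'
  i=23: run of 'E' x 7 -> '7E'

RLE = 1E8G6E8G7E


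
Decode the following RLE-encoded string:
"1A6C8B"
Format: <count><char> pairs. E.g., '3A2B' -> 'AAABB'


Expanding each <count><char> pair:
  1A -> 'A'
  6C -> 'CCCCCC'
  8B -> 'BBBBBBBB'

Decoded = ACCCCCCBBBBBBBB


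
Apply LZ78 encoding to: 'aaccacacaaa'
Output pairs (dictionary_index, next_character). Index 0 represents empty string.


LZ78 encoding steps:
Dictionary: {0: ''}
Step 1: w='' (idx 0), next='a' -> output (0, 'a'), add 'a' as idx 1
Step 2: w='a' (idx 1), next='c' -> output (1, 'c'), add 'ac' as idx 2
Step 3: w='' (idx 0), next='c' -> output (0, 'c'), add 'c' as idx 3
Step 4: w='ac' (idx 2), next='a' -> output (2, 'a'), add 'aca' as idx 4
Step 5: w='c' (idx 3), next='a' -> output (3, 'a'), add 'ca' as idx 5
Step 6: w='a' (idx 1), next='a' -> output (1, 'a'), add 'aa' as idx 6


Encoded: [(0, 'a'), (1, 'c'), (0, 'c'), (2, 'a'), (3, 'a'), (1, 'a')]


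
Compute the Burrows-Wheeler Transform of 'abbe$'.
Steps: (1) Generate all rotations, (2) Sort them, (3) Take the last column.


Rotations (sorted):
  0: $abbe -> last char: e
  1: abbe$ -> last char: $
  2: bbe$a -> last char: a
  3: be$ab -> last char: b
  4: e$abb -> last char: b


BWT = e$abb


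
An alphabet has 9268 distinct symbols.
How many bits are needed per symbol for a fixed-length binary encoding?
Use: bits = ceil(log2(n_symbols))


log2(9268) = 13.178
Bracket: 2^13 = 8192 < 9268 <= 2^14 = 16384
So ceil(log2(9268)) = 14

bits = ceil(log2(9268)) = ceil(13.178) = 14 bits


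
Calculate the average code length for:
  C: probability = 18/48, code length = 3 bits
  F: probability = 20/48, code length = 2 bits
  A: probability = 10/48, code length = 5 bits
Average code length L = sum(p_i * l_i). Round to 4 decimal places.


Weighted contributions p_i * l_i:
  C: (18/48) * 3 = 54/48
  F: (20/48) * 2 = 40/48
  A: (10/48) * 5 = 50/48
Sum = (54 + 40 + 50)/48 = 144/48

L = 144/48 = 3.0000 bits/symbol


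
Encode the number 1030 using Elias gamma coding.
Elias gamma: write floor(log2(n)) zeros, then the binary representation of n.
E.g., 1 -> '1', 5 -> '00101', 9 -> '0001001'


num_bits = floor(log2(1030)) + 1 = 11
leading_zeros = num_bits - 1 = 10
binary(1030) = 10000000110

Elias gamma(1030) = '0000000000' + '10000000110' = 000000000010000000110 (21 bits)


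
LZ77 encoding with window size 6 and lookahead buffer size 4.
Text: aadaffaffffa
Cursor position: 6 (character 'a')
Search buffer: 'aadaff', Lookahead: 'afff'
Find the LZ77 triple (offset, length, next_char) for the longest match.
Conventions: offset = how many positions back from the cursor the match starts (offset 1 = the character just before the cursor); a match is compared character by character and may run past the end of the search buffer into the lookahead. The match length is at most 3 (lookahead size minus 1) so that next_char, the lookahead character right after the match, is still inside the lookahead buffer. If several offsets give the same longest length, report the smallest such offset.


Try each offset into the search buffer:
  offset=1 (pos 5, char 'f'): match length 0
  offset=2 (pos 4, char 'f'): match length 0
  offset=3 (pos 3, char 'a'): match length 3
  offset=4 (pos 2, char 'd'): match length 0
  offset=5 (pos 1, char 'a'): match length 1
  offset=6 (pos 0, char 'a'): match length 1
Longest match has length 3 at offset 3.
next_char = character at position 6 + 3 = 9 -> 'f'

Best match: offset=3, length=3 (matching 'aff' starting at position 3)
LZ77 triple: (3, 3, 'f')


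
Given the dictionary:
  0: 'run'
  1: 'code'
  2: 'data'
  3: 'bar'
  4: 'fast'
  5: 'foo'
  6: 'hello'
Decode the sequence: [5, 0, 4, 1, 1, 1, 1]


Look up each index in the dictionary:
  5 -> 'foo'
  0 -> 'run'
  4 -> 'fast'
  1 -> 'code'
  1 -> 'code'
  1 -> 'code'
  1 -> 'code'

Decoded: "foo run fast code code code code"


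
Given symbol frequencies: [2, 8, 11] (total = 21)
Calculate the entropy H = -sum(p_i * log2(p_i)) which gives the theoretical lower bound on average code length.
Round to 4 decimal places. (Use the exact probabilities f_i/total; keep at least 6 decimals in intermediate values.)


Per-symbol terms -p_i * log2(p_i) with p_i = f_i/21:
  p = 2/21 = 0.095238: log2(p) = -3.392317, -p*log2(p) = 0.323078
  p = 8/21 = 0.380952: log2(p) = -1.392317, -p*log2(p) = 0.530407
  p = 11/21 = 0.523810: log2(p) = -0.932886, -p*log2(p) = 0.488654
H = 0.323078 + 0.530407 + 0.488654 = 1.342139

H = 1.3421 bits/symbol


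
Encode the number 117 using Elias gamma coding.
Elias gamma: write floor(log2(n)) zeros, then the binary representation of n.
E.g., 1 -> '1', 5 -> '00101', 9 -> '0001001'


num_bits = floor(log2(117)) + 1 = 7
leading_zeros = num_bits - 1 = 6
binary(117) = 1110101

Elias gamma(117) = '000000' + '1110101' = 0000001110101 (13 bits)


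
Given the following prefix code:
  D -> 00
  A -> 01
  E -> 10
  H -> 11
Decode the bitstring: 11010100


Decoding step by step:
Bits 11 -> H
Bits 01 -> A
Bits 01 -> A
Bits 00 -> D


Decoded message: HAAD


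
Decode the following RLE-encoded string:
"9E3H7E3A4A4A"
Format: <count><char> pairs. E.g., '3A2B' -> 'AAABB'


Expanding each <count><char> pair:
  9E -> 'EEEEEEEEE'
  3H -> 'HHH'
  7E -> 'EEEEEEE'
  3A -> 'AAA'
  4A -> 'AAAA'
  4A -> 'AAAA'

Decoded = EEEEEEEEEHHHEEEEEEEAAAAAAAAAAA


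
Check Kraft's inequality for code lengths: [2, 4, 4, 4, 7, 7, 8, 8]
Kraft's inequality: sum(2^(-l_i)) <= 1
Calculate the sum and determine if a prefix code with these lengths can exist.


Sum = 2^(-2) + 2^(-4) + 2^(-4) + 2^(-4) + 2^(-7) + 2^(-7) + 2^(-8) + 2^(-8)
    = 0.25 + 0.0625 + 0.0625 + 0.0625 + 0.0078125 + 0.0078125 + 0.00390625 + 0.00390625
    = 118/256 = 0.4609375
Since 0.4609375 <= 1, Kraft's inequality IS satisfied.
A prefix code with these lengths CAN exist.

Kraft sum = 0.4609375. Satisfied.


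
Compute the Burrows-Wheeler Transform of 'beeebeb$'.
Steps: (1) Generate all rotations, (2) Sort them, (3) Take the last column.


Rotations (sorted):
  0: $beeebeb -> last char: b
  1: b$beeebe -> last char: e
  2: beb$beee -> last char: e
  3: beeebeb$ -> last char: $
  4: eb$beeeb -> last char: b
  5: ebeb$bee -> last char: e
  6: eebeb$be -> last char: e
  7: eeebeb$b -> last char: b


BWT = bee$beeb


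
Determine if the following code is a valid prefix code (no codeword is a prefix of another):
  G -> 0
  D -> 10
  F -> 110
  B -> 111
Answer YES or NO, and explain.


Checking each pair (does one codeword prefix another?):
  G='0' vs D='10': no prefix
  G='0' vs F='110': no prefix
  G='0' vs B='111': no prefix
  D='10' vs G='0': no prefix
  D='10' vs F='110': no prefix
  D='10' vs B='111': no prefix
  F='110' vs G='0': no prefix
  F='110' vs D='10': no prefix
  F='110' vs B='111': no prefix
  B='111' vs G='0': no prefix
  B='111' vs D='10': no prefix
  B='111' vs F='110': no prefix
No violation found over all pairs.

YES -- this is a valid prefix code. No codeword is a prefix of any other codeword.


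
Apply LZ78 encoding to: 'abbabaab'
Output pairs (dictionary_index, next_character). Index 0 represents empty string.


LZ78 encoding steps:
Dictionary: {0: ''}
Step 1: w='' (idx 0), next='a' -> output (0, 'a'), add 'a' as idx 1
Step 2: w='' (idx 0), next='b' -> output (0, 'b'), add 'b' as idx 2
Step 3: w='b' (idx 2), next='a' -> output (2, 'a'), add 'ba' as idx 3
Step 4: w='ba' (idx 3), next='a' -> output (3, 'a'), add 'baa' as idx 4
Step 5: w='b' (idx 2), end of input -> output (2, '')


Encoded: [(0, 'a'), (0, 'b'), (2, 'a'), (3, 'a'), (2, '')]


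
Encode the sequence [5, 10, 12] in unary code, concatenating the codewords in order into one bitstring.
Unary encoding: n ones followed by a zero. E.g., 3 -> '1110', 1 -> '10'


Encode each number as n ones followed by a terminating 0:
  5 -> 111110 (6 bits)
  10 -> 11111111110 (11 bits)
  12 -> 1111111111110 (13 bits)
Total length = 6 + 11 + 13 = 30 bits.

Unary([5, 10, 12]) = 111110111111111101111111111110 (30 bits)


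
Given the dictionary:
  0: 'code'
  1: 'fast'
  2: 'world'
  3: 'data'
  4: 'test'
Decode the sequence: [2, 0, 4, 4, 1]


Look up each index in the dictionary:
  2 -> 'world'
  0 -> 'code'
  4 -> 'test'
  4 -> 'test'
  1 -> 'fast'

Decoded: "world code test test fast"


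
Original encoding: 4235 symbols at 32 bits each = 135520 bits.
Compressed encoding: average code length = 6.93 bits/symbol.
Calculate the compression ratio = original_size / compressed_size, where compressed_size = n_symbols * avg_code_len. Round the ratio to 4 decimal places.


original_size = n_symbols * orig_bits = 4235 * 32 = 135520 bits
compressed_size = n_symbols * avg_code_len = 4235 * 6.93 = 29348.55 bits
ratio = original_size / compressed_size = 135520 / 29348.55 = 4.6176

Compression ratio = 4.6176


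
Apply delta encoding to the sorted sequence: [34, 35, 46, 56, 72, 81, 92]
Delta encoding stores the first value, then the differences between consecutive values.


First value: 34
Deltas:
  35 - 34 = 1
  46 - 35 = 11
  56 - 46 = 10
  72 - 56 = 16
  81 - 72 = 9
  92 - 81 = 11


Delta encoded: [34, 1, 11, 10, 16, 9, 11]


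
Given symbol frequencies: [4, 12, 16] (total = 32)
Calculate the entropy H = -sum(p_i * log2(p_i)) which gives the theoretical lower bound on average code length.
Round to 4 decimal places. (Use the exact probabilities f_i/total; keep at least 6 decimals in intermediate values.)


Per-symbol terms -p_i * log2(p_i) with p_i = f_i/32:
  p = 4/32 = 0.125000: log2(p) = -3.000000, -p*log2(p) = 0.375000
  p = 12/32 = 0.375000: log2(p) = -1.415037, -p*log2(p) = 0.530639
  p = 16/32 = 0.500000: log2(p) = -1.000000, -p*log2(p) = 0.500000
H = 0.375000 + 0.530639 + 0.500000 = 1.405639

H = 1.4056 bits/symbol


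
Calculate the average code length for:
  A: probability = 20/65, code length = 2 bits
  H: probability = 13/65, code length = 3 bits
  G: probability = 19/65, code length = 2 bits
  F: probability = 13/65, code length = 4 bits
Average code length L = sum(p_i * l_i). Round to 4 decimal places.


Weighted contributions p_i * l_i:
  A: (20/65) * 2 = 40/65
  H: (13/65) * 3 = 39/65
  G: (19/65) * 2 = 38/65
  F: (13/65) * 4 = 52/65
Sum = (40 + 39 + 38 + 52)/65 = 169/65

L = 169/65 = 2.6000 bits/symbol


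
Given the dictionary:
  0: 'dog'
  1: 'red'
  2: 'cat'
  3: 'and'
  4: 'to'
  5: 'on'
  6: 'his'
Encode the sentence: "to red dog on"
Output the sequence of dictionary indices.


Look up each word in the dictionary:
  'to' -> 4
  'red' -> 1
  'dog' -> 0
  'on' -> 5

Encoded: [4, 1, 0, 5]


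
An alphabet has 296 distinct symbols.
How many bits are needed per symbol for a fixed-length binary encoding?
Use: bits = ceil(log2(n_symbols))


log2(296) = 8.2095
Bracket: 2^8 = 256 < 296 <= 2^9 = 512
So ceil(log2(296)) = 9

bits = ceil(log2(296)) = ceil(8.2095) = 9 bits


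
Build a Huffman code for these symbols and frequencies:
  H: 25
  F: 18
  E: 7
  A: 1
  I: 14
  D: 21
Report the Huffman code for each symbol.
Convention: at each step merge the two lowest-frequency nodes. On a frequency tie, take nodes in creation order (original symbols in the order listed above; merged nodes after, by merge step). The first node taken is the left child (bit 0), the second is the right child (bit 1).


Huffman tree construction:
Step 1: Merge A(1) + E(7) = 8
Step 2: Merge (A+E)(8) + I(14) = 22
Step 3: Merge F(18) + D(21) = 39
Step 4: Merge ((A+E)+I)(22) + H(25) = 47
Step 5: Merge (F+D)(39) + (((A+E)+I)+H)(47) = 86
Read each symbol's code off the tree from the root (left child = 0, right child = 1).

Codes:
  H: 11 (length 2)
  F: 00 (length 2)
  E: 1001 (length 4)
  A: 1000 (length 4)
  I: 101 (length 3)
  D: 01 (length 2)
Average code length: 202/86 = 2.3488 bits/symbol


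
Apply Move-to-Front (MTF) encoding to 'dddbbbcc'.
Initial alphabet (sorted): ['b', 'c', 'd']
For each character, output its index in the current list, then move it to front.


MTF encoding:
'd': index 2 in ['b', 'c', 'd'] -> ['d', 'b', 'c']
'd': index 0 in ['d', 'b', 'c'] -> ['d', 'b', 'c']
'd': index 0 in ['d', 'b', 'c'] -> ['d', 'b', 'c']
'b': index 1 in ['d', 'b', 'c'] -> ['b', 'd', 'c']
'b': index 0 in ['b', 'd', 'c'] -> ['b', 'd', 'c']
'b': index 0 in ['b', 'd', 'c'] -> ['b', 'd', 'c']
'c': index 2 in ['b', 'd', 'c'] -> ['c', 'b', 'd']
'c': index 0 in ['c', 'b', 'd'] -> ['c', 'b', 'd']


Output: [2, 0, 0, 1, 0, 0, 2, 0]


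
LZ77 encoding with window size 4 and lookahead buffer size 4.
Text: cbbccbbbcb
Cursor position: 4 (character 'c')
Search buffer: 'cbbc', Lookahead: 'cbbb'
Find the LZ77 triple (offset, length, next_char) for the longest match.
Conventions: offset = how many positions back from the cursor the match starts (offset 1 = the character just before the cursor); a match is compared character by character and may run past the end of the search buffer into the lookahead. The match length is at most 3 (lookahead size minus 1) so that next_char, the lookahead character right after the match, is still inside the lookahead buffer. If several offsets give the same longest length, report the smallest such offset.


Try each offset into the search buffer:
  offset=1 (pos 3, char 'c'): match length 1
  offset=2 (pos 2, char 'b'): match length 0
  offset=3 (pos 1, char 'b'): match length 0
  offset=4 (pos 0, char 'c'): match length 3
Longest match has length 3 at offset 4.
next_char = character at position 4 + 3 = 7 -> 'b'

Best match: offset=4, length=3 (matching 'cbb' starting at position 0)
LZ77 triple: (4, 3, 'b')


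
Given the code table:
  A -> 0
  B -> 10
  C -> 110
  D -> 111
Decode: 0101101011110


Decoding:
0 -> A
10 -> B
110 -> C
10 -> B
111 -> D
10 -> B


Result: ABCBDB


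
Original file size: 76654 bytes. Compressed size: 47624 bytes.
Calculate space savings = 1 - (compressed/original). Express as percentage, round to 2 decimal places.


ratio = compressed/original = 47624/76654 = 0.621285
savings = 1 - ratio = 1 - 0.621285 = 0.378715
as a percentage: 0.378715 * 100 = 37.87%

Space savings = 1 - 47624/76654 = 37.87%


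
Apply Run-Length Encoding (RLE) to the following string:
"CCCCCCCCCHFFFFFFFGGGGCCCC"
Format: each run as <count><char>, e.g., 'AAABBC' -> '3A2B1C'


Scanning runs left to right:
  i=0: run of 'C' x 9 -> '9C'
  i=9: run of 'H' x 1 -> '1H'
  i=10: run of 'F' x 7 -> '7F'
  i=17: run of 'G' x 4 -> '4G'
  i=21: run of 'C' x 4 -> '4C'

RLE = 9C1H7F4G4C


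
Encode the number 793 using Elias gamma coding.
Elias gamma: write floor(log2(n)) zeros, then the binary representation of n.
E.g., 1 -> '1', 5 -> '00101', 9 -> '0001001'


num_bits = floor(log2(793)) + 1 = 10
leading_zeros = num_bits - 1 = 9
binary(793) = 1100011001

Elias gamma(793) = '000000000' + '1100011001' = 0000000001100011001 (19 bits)


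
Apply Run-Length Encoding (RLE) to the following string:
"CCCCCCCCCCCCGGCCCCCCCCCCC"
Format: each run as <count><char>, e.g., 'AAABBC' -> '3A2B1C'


Scanning runs left to right:
  i=0: run of 'C' x 12 -> '12C'
  i=12: run of 'G' x 2 -> '2G'
  i=14: run of 'C' x 11 -> '11C'

RLE = 12C2G11C


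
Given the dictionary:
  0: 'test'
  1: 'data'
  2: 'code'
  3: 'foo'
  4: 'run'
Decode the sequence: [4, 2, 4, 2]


Look up each index in the dictionary:
  4 -> 'run'
  2 -> 'code'
  4 -> 'run'
  2 -> 'code'

Decoded: "run code run code"


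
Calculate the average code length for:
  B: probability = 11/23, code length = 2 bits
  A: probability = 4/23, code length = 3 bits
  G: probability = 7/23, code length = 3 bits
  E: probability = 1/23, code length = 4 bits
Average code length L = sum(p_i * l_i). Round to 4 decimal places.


Weighted contributions p_i * l_i:
  B: (11/23) * 2 = 22/23
  A: (4/23) * 3 = 12/23
  G: (7/23) * 3 = 21/23
  E: (1/23) * 4 = 4/23
Sum = (22 + 12 + 21 + 4)/23 = 59/23

L = 59/23 = 2.5652 bits/symbol


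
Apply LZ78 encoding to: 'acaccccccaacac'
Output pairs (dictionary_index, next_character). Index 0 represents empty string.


LZ78 encoding steps:
Dictionary: {0: ''}
Step 1: w='' (idx 0), next='a' -> output (0, 'a'), add 'a' as idx 1
Step 2: w='' (idx 0), next='c' -> output (0, 'c'), add 'c' as idx 2
Step 3: w='a' (idx 1), next='c' -> output (1, 'c'), add 'ac' as idx 3
Step 4: w='c' (idx 2), next='c' -> output (2, 'c'), add 'cc' as idx 4
Step 5: w='cc' (idx 4), next='c' -> output (4, 'c'), add 'ccc' as idx 5
Step 6: w='a' (idx 1), next='a' -> output (1, 'a'), add 'aa' as idx 6
Step 7: w='c' (idx 2), next='a' -> output (2, 'a'), add 'ca' as idx 7
Step 8: w='c' (idx 2), end of input -> output (2, '')


Encoded: [(0, 'a'), (0, 'c'), (1, 'c'), (2, 'c'), (4, 'c'), (1, 'a'), (2, 'a'), (2, '')]


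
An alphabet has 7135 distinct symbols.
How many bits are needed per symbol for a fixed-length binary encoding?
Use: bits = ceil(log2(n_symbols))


log2(7135) = 12.8007
Bracket: 2^12 = 4096 < 7135 <= 2^13 = 8192
So ceil(log2(7135)) = 13

bits = ceil(log2(7135)) = ceil(12.8007) = 13 bits


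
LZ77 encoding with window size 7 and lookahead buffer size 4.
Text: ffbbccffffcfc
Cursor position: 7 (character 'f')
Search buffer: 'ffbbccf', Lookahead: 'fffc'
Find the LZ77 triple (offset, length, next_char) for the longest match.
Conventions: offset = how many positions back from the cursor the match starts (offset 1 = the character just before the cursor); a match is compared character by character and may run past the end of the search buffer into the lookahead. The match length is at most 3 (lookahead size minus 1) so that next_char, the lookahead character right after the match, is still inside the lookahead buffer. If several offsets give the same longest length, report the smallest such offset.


Try each offset into the search buffer:
  offset=1 (pos 6, char 'f'): match length 3
  offset=2 (pos 5, char 'c'): match length 0
  offset=3 (pos 4, char 'c'): match length 0
  offset=4 (pos 3, char 'b'): match length 0
  offset=5 (pos 2, char 'b'): match length 0
  offset=6 (pos 1, char 'f'): match length 1
  offset=7 (pos 0, char 'f'): match length 2
Longest match has length 3 at offset 1.
next_char = character at position 7 + 3 = 10 -> 'c'

Best match: offset=1, length=3 (matching 'fff' starting at position 6)
LZ77 triple: (1, 3, 'c')


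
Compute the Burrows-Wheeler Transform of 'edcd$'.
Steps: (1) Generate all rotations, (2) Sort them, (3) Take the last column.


Rotations (sorted):
  0: $edcd -> last char: d
  1: cd$ed -> last char: d
  2: d$edc -> last char: c
  3: dcd$e -> last char: e
  4: edcd$ -> last char: $


BWT = ddce$


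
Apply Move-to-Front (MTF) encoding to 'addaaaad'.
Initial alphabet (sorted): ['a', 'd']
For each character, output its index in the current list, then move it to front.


MTF encoding:
'a': index 0 in ['a', 'd'] -> ['a', 'd']
'd': index 1 in ['a', 'd'] -> ['d', 'a']
'd': index 0 in ['d', 'a'] -> ['d', 'a']
'a': index 1 in ['d', 'a'] -> ['a', 'd']
'a': index 0 in ['a', 'd'] -> ['a', 'd']
'a': index 0 in ['a', 'd'] -> ['a', 'd']
'a': index 0 in ['a', 'd'] -> ['a', 'd']
'd': index 1 in ['a', 'd'] -> ['d', 'a']


Output: [0, 1, 0, 1, 0, 0, 0, 1]


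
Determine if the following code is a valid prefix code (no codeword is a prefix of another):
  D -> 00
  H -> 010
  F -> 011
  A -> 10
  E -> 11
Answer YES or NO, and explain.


Checking each pair (does one codeword prefix another?):
  D='00' vs H='010': no prefix
  D='00' vs F='011': no prefix
  D='00' vs A='10': no prefix
  D='00' vs E='11': no prefix
  H='010' vs D='00': no prefix
  H='010' vs F='011': no prefix
  H='010' vs A='10': no prefix
  H='010' vs E='11': no prefix
  F='011' vs D='00': no prefix
  F='011' vs H='010': no prefix
  F='011' vs A='10': no prefix
  F='011' vs E='11': no prefix
  A='10' vs D='00': no prefix
  A='10' vs H='010': no prefix
  A='10' vs F='011': no prefix
  A='10' vs E='11': no prefix
  E='11' vs D='00': no prefix
  E='11' vs H='010': no prefix
  E='11' vs F='011': no prefix
  E='11' vs A='10': no prefix
No violation found over all pairs.

YES -- this is a valid prefix code. No codeword is a prefix of any other codeword.


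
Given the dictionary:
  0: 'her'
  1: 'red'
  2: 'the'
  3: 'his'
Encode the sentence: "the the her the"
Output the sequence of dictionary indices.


Look up each word in the dictionary:
  'the' -> 2
  'the' -> 2
  'her' -> 0
  'the' -> 2

Encoded: [2, 2, 0, 2]


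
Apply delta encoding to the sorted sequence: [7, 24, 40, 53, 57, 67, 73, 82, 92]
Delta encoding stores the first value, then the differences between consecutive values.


First value: 7
Deltas:
  24 - 7 = 17
  40 - 24 = 16
  53 - 40 = 13
  57 - 53 = 4
  67 - 57 = 10
  73 - 67 = 6
  82 - 73 = 9
  92 - 82 = 10


Delta encoded: [7, 17, 16, 13, 4, 10, 6, 9, 10]


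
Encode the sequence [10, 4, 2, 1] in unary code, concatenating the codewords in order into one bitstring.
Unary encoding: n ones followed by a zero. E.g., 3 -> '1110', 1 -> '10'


Encode each number as n ones followed by a terminating 0:
  10 -> 11111111110 (11 bits)
  4 -> 11110 (5 bits)
  2 -> 110 (3 bits)
  1 -> 10 (2 bits)
Total length = 11 + 5 + 3 + 2 = 21 bits.

Unary([10, 4, 2, 1]) = 111111111101111011010 (21 bits)


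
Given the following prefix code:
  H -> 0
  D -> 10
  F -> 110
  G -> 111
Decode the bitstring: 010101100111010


Decoding step by step:
Bits 0 -> H
Bits 10 -> D
Bits 10 -> D
Bits 110 -> F
Bits 0 -> H
Bits 111 -> G
Bits 0 -> H
Bits 10 -> D


Decoded message: HDDFHGHD


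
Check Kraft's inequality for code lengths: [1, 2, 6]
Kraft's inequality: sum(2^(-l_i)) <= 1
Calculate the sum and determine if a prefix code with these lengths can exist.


Sum = 2^(-1) + 2^(-2) + 2^(-6)
    = 0.5 + 0.25 + 0.015625
    = 49/64 = 0.765625
Since 0.765625 <= 1, Kraft's inequality IS satisfied.
A prefix code with these lengths CAN exist.

Kraft sum = 0.765625. Satisfied.


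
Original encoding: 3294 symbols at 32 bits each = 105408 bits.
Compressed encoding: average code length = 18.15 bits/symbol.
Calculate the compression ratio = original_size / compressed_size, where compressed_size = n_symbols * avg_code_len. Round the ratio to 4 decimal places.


original_size = n_symbols * orig_bits = 3294 * 32 = 105408 bits
compressed_size = n_symbols * avg_code_len = 3294 * 18.15 = 59786.1 bits
ratio = original_size / compressed_size = 105408 / 59786.1 = 1.7631

Compression ratio = 1.7631


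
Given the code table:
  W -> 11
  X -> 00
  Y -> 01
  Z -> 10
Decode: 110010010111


Decoding:
11 -> W
00 -> X
10 -> Z
01 -> Y
01 -> Y
11 -> W


Result: WXZYYW


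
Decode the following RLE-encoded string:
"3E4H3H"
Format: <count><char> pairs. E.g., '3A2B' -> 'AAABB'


Expanding each <count><char> pair:
  3E -> 'EEE'
  4H -> 'HHHH'
  3H -> 'HHH'

Decoded = EEEHHHHHHH


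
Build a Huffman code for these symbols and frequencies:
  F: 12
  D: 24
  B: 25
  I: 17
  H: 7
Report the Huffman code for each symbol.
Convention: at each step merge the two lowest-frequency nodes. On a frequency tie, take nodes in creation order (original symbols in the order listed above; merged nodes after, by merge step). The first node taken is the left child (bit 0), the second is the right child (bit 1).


Huffman tree construction:
Step 1: Merge H(7) + F(12) = 19
Step 2: Merge I(17) + (H+F)(19) = 36
Step 3: Merge D(24) + B(25) = 49
Step 4: Merge (I+(H+F))(36) + (D+B)(49) = 85
Read each symbol's code off the tree from the root (left child = 0, right child = 1).

Codes:
  F: 011 (length 3)
  D: 10 (length 2)
  B: 11 (length 2)
  I: 00 (length 2)
  H: 010 (length 3)
Average code length: 189/85 = 2.2235 bits/symbol


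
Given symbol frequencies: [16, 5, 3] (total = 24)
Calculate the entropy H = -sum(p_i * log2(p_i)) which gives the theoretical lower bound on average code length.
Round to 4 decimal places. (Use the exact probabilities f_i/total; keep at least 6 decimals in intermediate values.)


Per-symbol terms -p_i * log2(p_i) with p_i = f_i/24:
  p = 16/24 = 0.666667: log2(p) = -0.584963, -p*log2(p) = 0.389975
  p = 5/24 = 0.208333: log2(p) = -2.263034, -p*log2(p) = 0.471466
  p = 3/24 = 0.125000: log2(p) = -3.000000, -p*log2(p) = 0.375000
H = 0.389975 + 0.471466 + 0.375000 = 1.236441

H = 1.2364 bits/symbol


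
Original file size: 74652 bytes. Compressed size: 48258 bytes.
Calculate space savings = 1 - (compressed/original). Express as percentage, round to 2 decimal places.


ratio = compressed/original = 48258/74652 = 0.646439
savings = 1 - ratio = 1 - 0.646439 = 0.353561
as a percentage: 0.353561 * 100 = 35.36%

Space savings = 1 - 48258/74652 = 35.36%


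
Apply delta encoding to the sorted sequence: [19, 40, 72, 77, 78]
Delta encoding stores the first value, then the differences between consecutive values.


First value: 19
Deltas:
  40 - 19 = 21
  72 - 40 = 32
  77 - 72 = 5
  78 - 77 = 1


Delta encoded: [19, 21, 32, 5, 1]


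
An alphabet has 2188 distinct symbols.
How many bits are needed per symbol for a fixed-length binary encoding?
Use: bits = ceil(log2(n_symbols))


log2(2188) = 11.0954
Bracket: 2^11 = 2048 < 2188 <= 2^12 = 4096
So ceil(log2(2188)) = 12

bits = ceil(log2(2188)) = ceil(11.0954) = 12 bits


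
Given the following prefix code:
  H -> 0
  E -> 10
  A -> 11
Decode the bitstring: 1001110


Decoding step by step:
Bits 10 -> E
Bits 0 -> H
Bits 11 -> A
Bits 10 -> E


Decoded message: EHAE


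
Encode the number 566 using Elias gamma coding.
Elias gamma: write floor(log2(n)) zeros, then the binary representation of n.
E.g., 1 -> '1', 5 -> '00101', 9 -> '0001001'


num_bits = floor(log2(566)) + 1 = 10
leading_zeros = num_bits - 1 = 9
binary(566) = 1000110110

Elias gamma(566) = '000000000' + '1000110110' = 0000000001000110110 (19 bits)


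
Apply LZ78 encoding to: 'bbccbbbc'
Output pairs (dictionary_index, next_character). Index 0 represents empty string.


LZ78 encoding steps:
Dictionary: {0: ''}
Step 1: w='' (idx 0), next='b' -> output (0, 'b'), add 'b' as idx 1
Step 2: w='b' (idx 1), next='c' -> output (1, 'c'), add 'bc' as idx 2
Step 3: w='' (idx 0), next='c' -> output (0, 'c'), add 'c' as idx 3
Step 4: w='b' (idx 1), next='b' -> output (1, 'b'), add 'bb' as idx 4
Step 5: w='bc' (idx 2), end of input -> output (2, '')


Encoded: [(0, 'b'), (1, 'c'), (0, 'c'), (1, 'b'), (2, '')]


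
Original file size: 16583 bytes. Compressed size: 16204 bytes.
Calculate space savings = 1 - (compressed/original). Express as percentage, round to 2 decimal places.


ratio = compressed/original = 16204/16583 = 0.977145
savings = 1 - ratio = 1 - 0.977145 = 0.022855
as a percentage: 0.022855 * 100 = 2.29%

Space savings = 1 - 16204/16583 = 2.29%


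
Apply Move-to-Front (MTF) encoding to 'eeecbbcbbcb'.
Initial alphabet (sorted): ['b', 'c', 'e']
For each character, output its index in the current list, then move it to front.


MTF encoding:
'e': index 2 in ['b', 'c', 'e'] -> ['e', 'b', 'c']
'e': index 0 in ['e', 'b', 'c'] -> ['e', 'b', 'c']
'e': index 0 in ['e', 'b', 'c'] -> ['e', 'b', 'c']
'c': index 2 in ['e', 'b', 'c'] -> ['c', 'e', 'b']
'b': index 2 in ['c', 'e', 'b'] -> ['b', 'c', 'e']
'b': index 0 in ['b', 'c', 'e'] -> ['b', 'c', 'e']
'c': index 1 in ['b', 'c', 'e'] -> ['c', 'b', 'e']
'b': index 1 in ['c', 'b', 'e'] -> ['b', 'c', 'e']
'b': index 0 in ['b', 'c', 'e'] -> ['b', 'c', 'e']
'c': index 1 in ['b', 'c', 'e'] -> ['c', 'b', 'e']
'b': index 1 in ['c', 'b', 'e'] -> ['b', 'c', 'e']


Output: [2, 0, 0, 2, 2, 0, 1, 1, 0, 1, 1]


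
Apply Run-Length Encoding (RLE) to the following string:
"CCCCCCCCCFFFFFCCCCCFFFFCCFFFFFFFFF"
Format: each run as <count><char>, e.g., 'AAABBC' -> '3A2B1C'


Scanning runs left to right:
  i=0: run of 'C' x 9 -> '9C'
  i=9: run of 'F' x 5 -> '5F'
  i=14: run of 'C' x 5 -> '5C'
  i=19: run of 'F' x 4 -> '4F'
  i=23: run of 'C' x 2 -> '2C'
  i=25: run of 'F' x 9 -> '9F'

RLE = 9C5F5C4F2C9F


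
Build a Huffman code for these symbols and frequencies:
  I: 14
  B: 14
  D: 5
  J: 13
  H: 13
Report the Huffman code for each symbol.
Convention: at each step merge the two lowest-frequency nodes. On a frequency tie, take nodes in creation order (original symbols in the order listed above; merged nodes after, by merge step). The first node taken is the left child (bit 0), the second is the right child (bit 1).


Huffman tree construction:
Step 1: Merge D(5) + J(13) = 18
Step 2: Merge H(13) + I(14) = 27
Step 3: Merge B(14) + (D+J)(18) = 32
Step 4: Merge (H+I)(27) + (B+(D+J))(32) = 59
Read each symbol's code off the tree from the root (left child = 0, right child = 1).

Codes:
  I: 01 (length 2)
  B: 10 (length 2)
  D: 110 (length 3)
  J: 111 (length 3)
  H: 00 (length 2)
Average code length: 136/59 = 2.3051 bits/symbol


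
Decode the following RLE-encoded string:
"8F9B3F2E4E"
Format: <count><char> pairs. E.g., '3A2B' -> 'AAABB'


Expanding each <count><char> pair:
  8F -> 'FFFFFFFF'
  9B -> 'BBBBBBBBB'
  3F -> 'FFF'
  2E -> 'EE'
  4E -> 'EEEE'

Decoded = FFFFFFFFBBBBBBBBBFFFEEEEEE


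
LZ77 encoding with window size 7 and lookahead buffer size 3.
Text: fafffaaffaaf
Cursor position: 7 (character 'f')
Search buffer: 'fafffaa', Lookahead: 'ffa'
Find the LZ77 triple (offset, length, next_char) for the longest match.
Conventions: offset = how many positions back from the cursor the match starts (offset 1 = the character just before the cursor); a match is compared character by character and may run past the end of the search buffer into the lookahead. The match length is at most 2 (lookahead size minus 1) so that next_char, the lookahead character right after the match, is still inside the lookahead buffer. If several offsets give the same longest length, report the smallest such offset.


Try each offset into the search buffer:
  offset=1 (pos 6, char 'a'): match length 0
  offset=2 (pos 5, char 'a'): match length 0
  offset=3 (pos 4, char 'f'): match length 1
  offset=4 (pos 3, char 'f'): match length 2
  offset=5 (pos 2, char 'f'): match length 2
  offset=6 (pos 1, char 'a'): match length 0
  offset=7 (pos 0, char 'f'): match length 1
Longest match has length 2, found at offsets 4, 5; take the smallest, offset 4.
next_char = character at position 7 + 2 = 9 -> 'a'

Best match: offset=4, length=2 (matching 'ff' starting at position 3)
LZ77 triple: (4, 2, 'a')


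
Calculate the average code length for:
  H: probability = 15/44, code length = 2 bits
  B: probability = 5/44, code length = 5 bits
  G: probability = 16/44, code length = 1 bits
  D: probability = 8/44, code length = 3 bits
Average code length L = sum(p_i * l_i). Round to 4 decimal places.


Weighted contributions p_i * l_i:
  H: (15/44) * 2 = 30/44
  B: (5/44) * 5 = 25/44
  G: (16/44) * 1 = 16/44
  D: (8/44) * 3 = 24/44
Sum = (30 + 25 + 16 + 24)/44 = 95/44

L = 95/44 = 2.1591 bits/symbol


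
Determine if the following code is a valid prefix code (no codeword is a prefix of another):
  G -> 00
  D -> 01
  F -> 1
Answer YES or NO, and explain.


Checking each pair (does one codeword prefix another?):
  G='00' vs D='01': no prefix
  G='00' vs F='1': no prefix
  D='01' vs G='00': no prefix
  D='01' vs F='1': no prefix
  F='1' vs G='00': no prefix
  F='1' vs D='01': no prefix
No violation found over all pairs.

YES -- this is a valid prefix code. No codeword is a prefix of any other codeword.


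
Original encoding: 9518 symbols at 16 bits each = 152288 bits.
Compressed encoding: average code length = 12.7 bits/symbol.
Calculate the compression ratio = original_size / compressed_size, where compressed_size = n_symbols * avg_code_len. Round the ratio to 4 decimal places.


original_size = n_symbols * orig_bits = 9518 * 16 = 152288 bits
compressed_size = n_symbols * avg_code_len = 9518 * 12.7 = 120878.6 bits
ratio = original_size / compressed_size = 152288 / 120878.6 = 1.2598

Compression ratio = 1.2598


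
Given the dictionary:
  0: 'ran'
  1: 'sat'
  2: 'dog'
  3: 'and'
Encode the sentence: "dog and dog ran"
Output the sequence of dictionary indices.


Look up each word in the dictionary:
  'dog' -> 2
  'and' -> 3
  'dog' -> 2
  'ran' -> 0

Encoded: [2, 3, 2, 0]


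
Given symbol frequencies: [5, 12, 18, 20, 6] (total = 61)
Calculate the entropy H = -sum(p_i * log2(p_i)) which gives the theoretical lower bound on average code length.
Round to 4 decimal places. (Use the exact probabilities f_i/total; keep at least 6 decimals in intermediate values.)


Per-symbol terms -p_i * log2(p_i) with p_i = f_i/61:
  p = 5/61 = 0.081967: log2(p) = -3.608809, -p*log2(p) = 0.295804
  p = 12/61 = 0.196721: log2(p) = -2.345775, -p*log2(p) = 0.461464
  p = 18/61 = 0.295082: log2(p) = -1.760812, -p*log2(p) = 0.519584
  p = 20/61 = 0.327869: log2(p) = -1.608809, -p*log2(p) = 0.527478
  p = 6/61 = 0.098361: log2(p) = -3.345775, -p*log2(p) = 0.329093
H = 0.295804 + 0.461464 + 0.519584 + 0.527478 + 0.329093 = 2.133423

H = 2.1334 bits/symbol


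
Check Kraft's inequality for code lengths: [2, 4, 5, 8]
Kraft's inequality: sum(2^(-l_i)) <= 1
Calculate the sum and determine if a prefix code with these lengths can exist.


Sum = 2^(-2) + 2^(-4) + 2^(-5) + 2^(-8)
    = 0.25 + 0.0625 + 0.03125 + 0.00390625
    = 89/256 = 0.34765625
Since 0.34765625 <= 1, Kraft's inequality IS satisfied.
A prefix code with these lengths CAN exist.

Kraft sum = 0.34765625. Satisfied.


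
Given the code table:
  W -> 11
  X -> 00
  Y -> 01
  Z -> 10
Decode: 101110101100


Decoding:
10 -> Z
11 -> W
10 -> Z
10 -> Z
11 -> W
00 -> X


Result: ZWZZWX


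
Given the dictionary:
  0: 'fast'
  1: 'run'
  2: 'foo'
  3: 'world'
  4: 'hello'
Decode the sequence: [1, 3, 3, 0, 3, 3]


Look up each index in the dictionary:
  1 -> 'run'
  3 -> 'world'
  3 -> 'world'
  0 -> 'fast'
  3 -> 'world'
  3 -> 'world'

Decoded: "run world world fast world world"


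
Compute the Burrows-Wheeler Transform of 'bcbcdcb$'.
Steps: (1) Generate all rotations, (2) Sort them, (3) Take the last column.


Rotations (sorted):
  0: $bcbcdcb -> last char: b
  1: b$bcbcdc -> last char: c
  2: bcbcdcb$ -> last char: $
  3: bcdcb$bc -> last char: c
  4: cb$bcbcd -> last char: d
  5: cbcdcb$b -> last char: b
  6: cdcb$bcb -> last char: b
  7: dcb$bcbc -> last char: c


BWT = bc$cdbbc


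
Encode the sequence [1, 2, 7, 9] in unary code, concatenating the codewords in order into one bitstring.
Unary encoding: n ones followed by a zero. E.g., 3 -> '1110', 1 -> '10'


Encode each number as n ones followed by a terminating 0:
  1 -> 10 (2 bits)
  2 -> 110 (3 bits)
  7 -> 11111110 (8 bits)
  9 -> 1111111110 (10 bits)
Total length = 2 + 3 + 8 + 10 = 23 bits.

Unary([1, 2, 7, 9]) = 10110111111101111111110 (23 bits)


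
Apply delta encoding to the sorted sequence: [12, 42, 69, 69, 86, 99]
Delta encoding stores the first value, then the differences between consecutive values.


First value: 12
Deltas:
  42 - 12 = 30
  69 - 42 = 27
  69 - 69 = 0
  86 - 69 = 17
  99 - 86 = 13


Delta encoded: [12, 30, 27, 0, 17, 13]


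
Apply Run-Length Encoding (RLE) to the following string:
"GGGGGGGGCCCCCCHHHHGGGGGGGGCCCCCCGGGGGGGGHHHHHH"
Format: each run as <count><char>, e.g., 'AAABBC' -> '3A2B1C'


Scanning runs left to right:
  i=0: run of 'G' x 8 -> '8G'
  i=8: run of 'C' x 6 -> '6C'
  i=14: run of 'H' x 4 -> '4H'
  i=18: run of 'G' x 8 -> '8G'
  i=26: run of 'C' x 6 -> '6C'
  i=32: run of 'G' x 8 -> '8G'
  i=40: run of 'H' x 6 -> '6H'

RLE = 8G6C4H8G6C8G6H


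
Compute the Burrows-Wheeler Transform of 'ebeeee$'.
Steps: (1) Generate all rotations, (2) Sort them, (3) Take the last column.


Rotations (sorted):
  0: $ebeeee -> last char: e
  1: beeee$e -> last char: e
  2: e$ebeee -> last char: e
  3: ebeeee$ -> last char: $
  4: ee$ebee -> last char: e
  5: eee$ebe -> last char: e
  6: eeee$eb -> last char: b


BWT = eee$eeb


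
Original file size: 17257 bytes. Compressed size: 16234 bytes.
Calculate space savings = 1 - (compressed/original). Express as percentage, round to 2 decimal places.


ratio = compressed/original = 16234/17257 = 0.94072
savings = 1 - ratio = 1 - 0.94072 = 0.05928
as a percentage: 0.05928 * 100 = 5.93%

Space savings = 1 - 16234/17257 = 5.93%
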